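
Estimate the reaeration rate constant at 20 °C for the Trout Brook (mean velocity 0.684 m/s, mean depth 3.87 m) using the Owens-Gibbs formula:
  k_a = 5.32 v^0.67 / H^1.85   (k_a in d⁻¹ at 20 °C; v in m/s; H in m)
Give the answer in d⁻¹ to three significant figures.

k_a ≈ 0.337 d⁻¹

k_a = 5.32 × 0.684^0.67 / 3.87^1.85 = 5.32 × 0.7753 / 12.23 = 0.3374 d⁻¹.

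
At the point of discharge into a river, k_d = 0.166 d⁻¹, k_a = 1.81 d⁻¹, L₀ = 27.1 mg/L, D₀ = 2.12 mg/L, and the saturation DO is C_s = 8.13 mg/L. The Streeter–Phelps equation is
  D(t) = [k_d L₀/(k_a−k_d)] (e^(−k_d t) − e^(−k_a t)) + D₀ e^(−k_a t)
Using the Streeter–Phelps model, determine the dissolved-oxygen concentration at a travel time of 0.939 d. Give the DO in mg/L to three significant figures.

DO ≈ 5.90 mg/L

k_d L₀/(k_a−k_d) = 0.166×27.1/(1.81−0.166) = 4.499/1.644 = 2.736 mg/L.
e^(−k_d t) = e^(−0.166×0.9390) = 0.8557; e^(−k_a t) = e^(−1.81×0.9390) = 0.1828.
D = 2.736 × (0.8557 − 0.1828) + 2.12 × 0.1828 = 1.841 + 0.3874 = 2.229 mg/L.
DO = C_s − D = 8.13 − 2.229 = 5.901 mg/L.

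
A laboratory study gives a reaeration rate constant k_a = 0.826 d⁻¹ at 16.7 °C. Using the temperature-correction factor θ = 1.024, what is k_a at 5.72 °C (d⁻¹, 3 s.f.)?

k_a ≈ 0.637 d⁻¹

k_a(T₂) = k_a(T₁) · θ^(T₂−T₁) = 0.826 × 1.024^(5.72−16.7)
= 0.826 × 1.024^-11.0 = 0.826 × 0.7707 = 0.6366 d⁻¹.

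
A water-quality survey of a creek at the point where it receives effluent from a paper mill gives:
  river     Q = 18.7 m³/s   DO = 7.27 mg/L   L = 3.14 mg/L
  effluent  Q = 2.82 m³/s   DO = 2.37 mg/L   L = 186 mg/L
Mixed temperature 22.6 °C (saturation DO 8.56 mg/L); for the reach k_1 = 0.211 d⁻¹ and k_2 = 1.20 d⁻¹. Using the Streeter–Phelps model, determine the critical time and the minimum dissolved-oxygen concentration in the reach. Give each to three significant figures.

Mixed DO = (18.7×7.27 + 2.82×2.37)/(18.7+2.82) = 142.6/21.52 = 6.628 mg/L.
Mixed L₀ = (18.7×3.14 + 2.82×186)/(21.52) = 583.2/21.52 = 27.10 mg/L.
Initial deficit D₀ = C_s − DO₀ = 8.56 − 6.628 = 1.932 mg/L.
t_c = (1/0.9890) ln[(1.20/0.211)(1 − 1.932×0.9890/(0.211×27.10))] = 1.011 × ln(3.787) = 1.346 d.
D_c = (0.211/1.20) × 27.10 × e^(−0.211×1.346) = 0.1758 × 27.10 × 0.7527 = 3.587 mg/L.
Minimum DO = 8.56 − 3.587 = 4.973 mg/L.

t_c ≈ 1.35 d; minimum DO ≈ 4.97 mg/L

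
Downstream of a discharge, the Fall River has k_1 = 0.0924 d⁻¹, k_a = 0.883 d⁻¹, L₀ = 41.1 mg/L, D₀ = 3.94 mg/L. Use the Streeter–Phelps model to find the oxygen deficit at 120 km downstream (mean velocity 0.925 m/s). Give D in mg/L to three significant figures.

D ≈ 3.95 mg/L

Travel time t = x/v = 120 km / (0.925 m/s) = 120000 m / 0.925 m/s = 129700 s = 1.502 d.
k_1 L₀/(k_a−k_1) = 0.0924×41.1/(0.883−0.0924) = 3.798/0.7906 = 4.803 mg/L.
e^(−k_1 t) = e^(−0.0924×1.502) = 0.8705; e^(−k_a t) = e^(−0.883×1.502) = 0.2656.
D = 4.803 × (0.8705 − 0.2656) + 3.94 × 0.2656 = 2.905 + 1.046 = 3.952 mg/L.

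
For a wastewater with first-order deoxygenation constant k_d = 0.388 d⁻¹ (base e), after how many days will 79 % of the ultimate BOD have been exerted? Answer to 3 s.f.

t ≈ 4.02 d

y/L₀ = 1 − e^(−k_d t) = 0.79 ⇒ e^(−k_d t) = 0.210
t = −ln(0.210) / 0.388 = 1.561 / 0.388 = 4.022 d.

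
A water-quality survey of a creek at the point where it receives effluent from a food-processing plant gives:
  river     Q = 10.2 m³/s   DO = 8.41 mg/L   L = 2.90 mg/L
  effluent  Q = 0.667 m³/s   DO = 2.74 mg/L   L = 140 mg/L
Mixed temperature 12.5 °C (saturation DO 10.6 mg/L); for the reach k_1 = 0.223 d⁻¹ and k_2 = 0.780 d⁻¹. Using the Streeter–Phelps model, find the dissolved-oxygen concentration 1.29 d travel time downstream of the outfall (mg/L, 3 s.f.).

DO ≈ 7.93 mg/L

Mixed DO = (10.2×8.41 + 0.667×2.74)/(10.2+0.667) = 87.61/10.87 = 8.062 mg/L.
Mixed L₀ = (10.2×2.90 + 0.667×140)/(10.87) = 123.0/10.87 = 11.31 mg/L.
Initial deficit D₀ = C_s − DO₀ = 10.6 − 8.062 = 2.538 mg/L.
D(1.29) = [0.223×11.31/(0.780−0.223)](e^(−0.223×1.29) − e^(−0.780×1.29)) + 2.538 e^(−0.780×1.29)
= 4.530 × (0.7500 − 0.3656) + 2.538 × 0.3656 = 2.669 mg/L.
DO = 10.6 − 2.669 = 7.931 mg/L.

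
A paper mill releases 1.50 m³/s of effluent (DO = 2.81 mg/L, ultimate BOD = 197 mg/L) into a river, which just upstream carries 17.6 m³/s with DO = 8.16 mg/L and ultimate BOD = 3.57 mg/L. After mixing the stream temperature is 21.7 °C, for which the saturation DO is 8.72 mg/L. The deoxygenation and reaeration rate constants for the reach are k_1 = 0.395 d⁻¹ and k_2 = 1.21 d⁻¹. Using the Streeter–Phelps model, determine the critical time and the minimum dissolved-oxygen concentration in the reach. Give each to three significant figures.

Mixed DO = (17.6×8.16 + 1.50×2.81)/(17.6+1.50) = 147.8/19.10 = 7.740 mg/L.
Mixed L₀ = (17.6×3.57 + 1.50×197)/(19.10) = 358.3/19.10 = 18.76 mg/L.
Initial deficit D₀ = C_s − DO₀ = 8.72 − 7.740 = 0.9802 mg/L.
t_c = (1/0.8150) ln[(1.21/0.395)(1 − 0.9802×0.8150/(0.395×18.76))] = 1.227 × ln(2.733) = 1.234 d.
D_c = (0.395/1.21) × 18.76 × e^(−0.395×1.234) = 0.3264 × 18.76 × 0.6143 = 3.762 mg/L.
Minimum DO = 8.72 − 3.762 = 4.958 mg/L.

t_c ≈ 1.23 d; minimum DO ≈ 4.96 mg/L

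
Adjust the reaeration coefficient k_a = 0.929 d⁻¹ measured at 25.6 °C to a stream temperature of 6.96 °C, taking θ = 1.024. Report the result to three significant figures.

k_a(T₂) = k_a(T₁) · θ^(T₂−T₁) = 0.929 × 1.024^(6.96−25.6)
= 0.929 × 1.024^-18.6 = 0.929 × 0.6427 = 0.5971 d⁻¹.

k_a ≈ 0.597 d⁻¹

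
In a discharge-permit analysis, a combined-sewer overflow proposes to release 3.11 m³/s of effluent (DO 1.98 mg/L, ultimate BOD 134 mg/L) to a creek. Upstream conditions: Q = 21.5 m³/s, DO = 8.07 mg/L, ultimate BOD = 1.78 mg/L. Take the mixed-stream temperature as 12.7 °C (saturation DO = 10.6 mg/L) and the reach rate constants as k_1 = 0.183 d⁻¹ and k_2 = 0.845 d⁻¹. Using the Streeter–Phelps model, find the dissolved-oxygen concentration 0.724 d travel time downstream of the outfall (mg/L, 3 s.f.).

Mixed DO = (21.5×8.07 + 3.11×1.98)/(21.5+3.11) = 179.7/24.61 = 7.300 mg/L.
Mixed L₀ = (21.5×1.78 + 3.11×134)/(24.61) = 455.0/24.61 = 18.49 mg/L.
Initial deficit D₀ = C_s − DO₀ = 10.6 − 7.300 = 3.300 mg/L.
D(0.724) = [0.183×18.49/(0.845−0.183)](e^(−0.183×0.724) − e^(−0.845×0.724)) + 3.300 e^(−0.845×0.724)
= 5.111 × (0.8759 − 0.5424) + 3.300 × 0.5424 = 3.494 mg/L.
DO = 10.6 − 3.494 = 7.106 mg/L.

DO ≈ 7.11 mg/L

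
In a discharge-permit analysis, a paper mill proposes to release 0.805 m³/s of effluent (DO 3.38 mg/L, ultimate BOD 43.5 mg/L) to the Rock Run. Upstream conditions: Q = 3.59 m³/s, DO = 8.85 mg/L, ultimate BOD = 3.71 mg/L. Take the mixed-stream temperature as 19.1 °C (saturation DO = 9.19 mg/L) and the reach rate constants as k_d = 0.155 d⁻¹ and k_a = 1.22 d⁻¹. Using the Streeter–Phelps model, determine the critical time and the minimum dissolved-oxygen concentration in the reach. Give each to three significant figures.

t_c ≈ 0.226 d; minimum DO ≈ 7.84 mg/L

Mixed DO = (3.59×8.85 + 0.805×3.38)/(3.59+0.805) = 34.49/4.395 = 7.848 mg/L.
Mixed L₀ = (3.59×3.71 + 0.805×43.5)/(4.395) = 48.34/4.395 = 11.00 mg/L.
Initial deficit D₀ = C_s − DO₀ = 9.19 − 7.848 = 1.342 mg/L.
t_c = (1/1.065) ln[(1.22/0.155)(1 − 1.342×1.065/(0.155×11.00))] = 0.9390 × ln(1.272) = 0.2262 d.
D_c = (0.155/1.22) × 11.00 × e^(−0.155×0.2262) = 0.1270 × 11.00 × 0.9655 = 1.349 mg/L.
Minimum DO = 9.19 − 1.349 = 7.841 mg/L.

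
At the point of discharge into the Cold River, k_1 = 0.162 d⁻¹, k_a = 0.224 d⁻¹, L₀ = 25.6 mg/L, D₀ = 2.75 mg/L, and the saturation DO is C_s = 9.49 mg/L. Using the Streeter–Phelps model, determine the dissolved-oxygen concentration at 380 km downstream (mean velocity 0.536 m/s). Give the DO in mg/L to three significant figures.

DO ≈ 1.99 mg/L

Travel time t = x/v = 380 km / (0.536 m/s) = 380000 m / 0.536 m/s = 709000 s = 8.206 d.
k_1 L₀/(k_a−k_1) = 0.162×25.6/(0.224−0.162) = 4.147/0.06200 = 66.89 mg/L.
e^(−k_1 t) = e^(−0.162×8.206) = 0.2647; e^(−k_a t) = e^(−0.224×8.206) = 0.1591.
D = 66.89 × (0.2647 − 0.1591) + 2.75 × 0.1591 = 7.059 + 0.4376 = 7.497 mg/L.
DO = C_s − D = 9.49 − 7.497 = 1.993 mg/L.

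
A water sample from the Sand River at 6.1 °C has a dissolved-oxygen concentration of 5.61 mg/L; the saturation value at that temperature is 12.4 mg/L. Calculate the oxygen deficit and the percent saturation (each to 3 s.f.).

D ≈ 6.79 mg/L; 45.2 % saturation

D = C_s − C = 12.4 − 5.61 = 6.79 mg/L.
% saturation = 5.61/12.4 × 100 = 45.2 %.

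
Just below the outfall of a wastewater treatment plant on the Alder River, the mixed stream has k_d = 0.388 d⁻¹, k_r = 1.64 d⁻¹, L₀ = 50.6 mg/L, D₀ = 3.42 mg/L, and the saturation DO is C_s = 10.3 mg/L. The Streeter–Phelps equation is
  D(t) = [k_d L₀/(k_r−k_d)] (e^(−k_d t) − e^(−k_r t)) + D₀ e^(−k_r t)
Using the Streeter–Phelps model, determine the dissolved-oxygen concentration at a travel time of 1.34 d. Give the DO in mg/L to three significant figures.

DO ≈ 2.34 mg/L

k_d L₀/(k_r−k_d) = 0.388×50.6/(1.64−0.388) = 19.63/1.252 = 15.68 mg/L.
e^(−k_d t) = e^(−0.388×1.340) = 0.5946; e^(−k_r t) = e^(−1.64×1.340) = 0.1111.
D = 15.68 × (0.5946 − 0.1111) + 3.42 × 0.1111 = 7.582 + 0.3799 = 7.962 mg/L.
DO = C_s − D = 10.3 − 7.962 = 2.338 mg/L.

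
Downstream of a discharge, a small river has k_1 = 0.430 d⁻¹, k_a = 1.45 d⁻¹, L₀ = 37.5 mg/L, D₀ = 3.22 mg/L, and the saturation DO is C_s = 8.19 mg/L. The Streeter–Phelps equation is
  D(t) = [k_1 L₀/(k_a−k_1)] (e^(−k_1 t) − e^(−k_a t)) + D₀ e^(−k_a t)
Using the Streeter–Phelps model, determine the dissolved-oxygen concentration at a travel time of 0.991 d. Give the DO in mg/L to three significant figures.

k_1 L₀/(k_a−k_1) = 0.430×37.5/(1.45−0.430) = 16.12/1.020 = 15.81 mg/L.
e^(−k_1 t) = e^(−0.430×0.9910) = 0.6530; e^(−k_a t) = e^(−1.45×0.9910) = 0.2377.
D = 15.81 × (0.6530 − 0.2377) + 3.22 × 0.2377 = 6.567 + 0.7652 = 7.332 mg/L.
DO = C_s − D = 8.19 − 7.332 = 0.8581 mg/L.

DO ≈ 0.858 mg/L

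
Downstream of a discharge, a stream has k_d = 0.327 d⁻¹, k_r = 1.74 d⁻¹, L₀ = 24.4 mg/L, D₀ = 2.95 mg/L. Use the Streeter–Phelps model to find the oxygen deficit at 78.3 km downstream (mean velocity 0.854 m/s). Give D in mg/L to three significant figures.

Travel time t = x/v = 78.3 km / (0.854 m/s) = 78300 m / 0.854 m/s = 91690 s = 1.061 d.
k_d L₀/(k_r−k_d) = 0.327×24.4/(1.74−0.327) = 7.979/1.413 = 5.647 mg/L.
e^(−k_d t) = e^(−0.327×1.061) = 0.7068; e^(−k_r t) = e^(−1.74×1.061) = 0.1578.
D = 5.647 × (0.7068 − 0.1578) + 2.95 × 0.1578 = 3.100 + 0.4655 = 3.566 mg/L.

D ≈ 3.57 mg/L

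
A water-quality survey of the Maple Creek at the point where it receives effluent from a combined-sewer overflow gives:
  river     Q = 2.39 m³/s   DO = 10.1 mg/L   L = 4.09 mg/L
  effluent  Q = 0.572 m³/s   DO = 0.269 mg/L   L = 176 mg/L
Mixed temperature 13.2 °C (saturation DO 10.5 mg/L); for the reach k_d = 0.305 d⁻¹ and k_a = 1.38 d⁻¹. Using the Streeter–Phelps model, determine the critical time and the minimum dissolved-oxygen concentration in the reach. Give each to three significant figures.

t_c ≈ 1.18 d; minimum DO ≈ 4.74 mg/L

Mixed DO = (2.39×10.1 + 0.572×0.269)/(2.39+0.572) = 24.29/2.962 = 8.202 mg/L.
Mixed L₀ = (2.39×4.09 + 0.572×176)/(2.962) = 110.4/2.962 = 37.29 mg/L.
Initial deficit D₀ = C_s − DO₀ = 10.5 − 8.202 = 2.298 mg/L.
t_c = (1/1.075) ln[(1.38/0.305)(1 − 2.298×1.075/(0.305×37.29))] = 0.9302 × ln(3.542) = 1.176 d.
D_c = (0.305/1.38) × 37.29 × e^(−0.305×1.176) = 0.2210 × 37.29 × 0.6985 = 5.757 mg/L.
Minimum DO = 10.5 − 5.757 = 4.743 mg/L.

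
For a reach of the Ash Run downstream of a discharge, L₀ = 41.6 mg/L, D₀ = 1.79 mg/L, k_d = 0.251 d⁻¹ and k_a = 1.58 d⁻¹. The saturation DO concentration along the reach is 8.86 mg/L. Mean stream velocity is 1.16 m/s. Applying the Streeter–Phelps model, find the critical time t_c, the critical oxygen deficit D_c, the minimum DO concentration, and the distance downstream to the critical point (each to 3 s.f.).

t_c = [1/(k_a−k_d)] ln[(k_a/k_d)(1 − D₀(k_a−k_d)/(k_d L₀))]
= [1/(1.58−0.251)] ln[(1.58/0.251)(1 − 1.79×1.329/(0.251×41.6))]
= (1/1.329) ln[6.295 × 0.7722] = 0.7524 × ln(4.861) = 0.7524 × 1.581 = 1.190 d.
L(t_c) = L₀ e^(−k_d t_c) = 41.6 × 0.7418 = 30.86 mg/L, and at the critical point k_a D_c = k_d L, so D_c = (0.251/1.58) × 30.86 = 4.903 mg/L.
Minimum DO = C_s − D_c = 8.86 − 4.903 = 3.957 mg/L.
x_c = v t_c = 1.16 m/s × 1.190 d × 86400 s/d = 119200 m ≈ 119 km.

t_c ≈ 1.19 d; D_c ≈ 4.90 mg/L; min DO ≈ 3.96 mg/L; x_c ≈ 119 km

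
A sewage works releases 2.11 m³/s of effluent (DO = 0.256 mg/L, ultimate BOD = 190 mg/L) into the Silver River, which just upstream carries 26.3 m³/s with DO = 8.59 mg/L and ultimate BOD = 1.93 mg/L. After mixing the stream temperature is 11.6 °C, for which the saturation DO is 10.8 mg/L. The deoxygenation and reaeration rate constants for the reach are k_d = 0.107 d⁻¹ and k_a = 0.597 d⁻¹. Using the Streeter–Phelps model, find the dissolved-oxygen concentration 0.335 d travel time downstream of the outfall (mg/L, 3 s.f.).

Mixed DO = (26.3×8.59 + 2.11×0.256)/(26.3+2.11) = 226.5/28.41 = 7.971 mg/L.
Mixed L₀ = (26.3×1.93 + 2.11×190)/(28.41) = 451.7/28.41 = 15.90 mg/L.
Initial deficit D₀ = C_s − DO₀ = 10.8 − 7.971 = 2.829 mg/L.
D(0.335) = [0.107×15.90/(0.597−0.107)](e^(−0.107×0.335) − e^(−0.597×0.335)) + 2.829 e^(−0.597×0.335)
= 3.472 × (0.9648 − 0.8187) + 2.829 × 0.8187 = 2.823 mg/L.
DO = 10.8 − 2.823 = 7.977 mg/L.

DO ≈ 7.98 mg/L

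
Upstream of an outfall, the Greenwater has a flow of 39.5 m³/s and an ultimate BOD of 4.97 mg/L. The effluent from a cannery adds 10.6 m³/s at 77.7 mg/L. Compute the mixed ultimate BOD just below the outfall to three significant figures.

20.4 mg/L

Flow-weighted mixing: C = (Q_r C_r + Q_w C_w)/(Q_r + Q_w)
= (39.5×4.97 + 10.6×77.7)/(39.5 + 10.6) = 1020/50.10 = 20.36 mg/L.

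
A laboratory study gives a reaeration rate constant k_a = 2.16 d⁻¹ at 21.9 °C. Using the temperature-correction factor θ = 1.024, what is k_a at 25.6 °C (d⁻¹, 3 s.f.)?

k_a ≈ 2.36 d⁻¹

k_a(T₂) = k_a(T₁) · θ^(T₂−T₁) = 2.16 × 1.024^(25.6−21.9)
= 2.16 × 1.024^3.70 = 2.16 × 1.092 = 2.358 d⁻¹.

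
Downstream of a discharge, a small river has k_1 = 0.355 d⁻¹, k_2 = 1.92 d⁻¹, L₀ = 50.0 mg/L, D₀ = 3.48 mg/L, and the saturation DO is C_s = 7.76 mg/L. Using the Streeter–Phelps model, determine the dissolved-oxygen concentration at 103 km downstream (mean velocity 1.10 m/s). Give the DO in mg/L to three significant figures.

DO ≈ 1.02 mg/L

Travel time t = x/v = 103 km / (1.10 m/s) = 103000 m / 1.10 m/s = 93640 s = 1.084 d.
k_1 L₀/(k_2−k_1) = 0.355×50.0/(1.92−0.355) = 17.75/1.565 = 11.34 mg/L.
e^(−k_1 t) = e^(−0.355×1.084) = 0.6806; e^(−k_2 t) = e^(−1.92×1.084) = 0.1248.
D = 11.34 × (0.6806 − 0.1248) + 3.48 × 0.1248 = 6.304 + 0.4344 = 6.738 mg/L.
DO = C_s − D = 7.76 − 6.738 = 1.022 mg/L.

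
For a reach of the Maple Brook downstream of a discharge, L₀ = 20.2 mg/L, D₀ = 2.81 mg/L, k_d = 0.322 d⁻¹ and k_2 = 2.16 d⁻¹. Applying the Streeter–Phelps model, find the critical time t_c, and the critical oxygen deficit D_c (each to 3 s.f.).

t_c ≈ 0.176 d; D_c ≈ 2.85 mg/L

With k_2/k_d = 6.708 and 1 − D₀(k_2−k_d)/(k_d L₀) = 0.2060,
t_c = ln(6.708 × 0.2060) / (2.16 − 0.322) = ln(1.382) / 1.838 = 0.3232/1.838 = 0.1759 d.
D_c = (k_d/k_2) L₀ e^(−k_d t_c) = (0.322/2.16) × 20.2 × e^(−0.322×0.1759) = 0.1491 × 20.2 × 0.9449 = 2.846 mg/L.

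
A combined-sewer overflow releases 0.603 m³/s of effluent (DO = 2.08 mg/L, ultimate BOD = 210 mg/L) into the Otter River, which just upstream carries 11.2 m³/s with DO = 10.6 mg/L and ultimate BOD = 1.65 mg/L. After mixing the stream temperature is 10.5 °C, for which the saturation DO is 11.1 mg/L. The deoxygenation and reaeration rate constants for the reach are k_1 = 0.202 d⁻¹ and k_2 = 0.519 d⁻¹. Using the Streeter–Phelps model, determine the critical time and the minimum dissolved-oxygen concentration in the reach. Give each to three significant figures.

Mixed DO = (11.2×10.6 + 0.603×2.08)/(11.2+0.603) = 120.0/11.80 = 10.16 mg/L.
Mixed L₀ = (11.2×1.65 + 0.603×210)/(11.80) = 145.1/11.80 = 12.29 mg/L.
Initial deficit D₀ = C_s − DO₀ = 11.1 − 10.16 = 0.9353 mg/L.
t_c = (1/0.3170) ln[(0.519/0.202)(1 − 0.9353×0.3170/(0.202×12.29))] = 3.155 × ln(2.263) = 2.576 d.
D_c = (0.202/0.519) × 12.29 × e^(−0.202×2.576) = 0.3892 × 12.29 × 0.5943 = 2.844 mg/L.
Minimum DO = 11.1 − 2.844 = 8.256 mg/L.

t_c ≈ 2.58 d; minimum DO ≈ 8.26 mg/L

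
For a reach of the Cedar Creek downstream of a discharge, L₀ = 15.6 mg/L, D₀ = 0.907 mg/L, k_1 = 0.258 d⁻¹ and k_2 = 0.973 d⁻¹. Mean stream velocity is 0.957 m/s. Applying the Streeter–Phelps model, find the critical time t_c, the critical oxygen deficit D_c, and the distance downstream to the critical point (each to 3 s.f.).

t_c ≈ 1.61 d; D_c ≈ 2.73 mg/L; x_c ≈ 133 km

With k_2/k_1 = 3.771 and 1 − D₀(k_2−k_1)/(k_1 L₀) = 0.8389,
t_c = ln(3.771 × 0.8389) / (0.973 − 0.258) = ln(3.164) / 0.7150 = 1.152/0.7150 = 1.611 d.
D_c = (k_1/k_2) L₀ e^(−k_1 t_c) = (0.258/0.973) × 15.6 × e^(−0.258×1.611) = 0.2652 × 15.6 × 0.6600 = 2.730 mg/L.
x_c = v t_c = 0.957 m/s × 1.611 d × 86400 s/d = 133200 m ≈ 133 km.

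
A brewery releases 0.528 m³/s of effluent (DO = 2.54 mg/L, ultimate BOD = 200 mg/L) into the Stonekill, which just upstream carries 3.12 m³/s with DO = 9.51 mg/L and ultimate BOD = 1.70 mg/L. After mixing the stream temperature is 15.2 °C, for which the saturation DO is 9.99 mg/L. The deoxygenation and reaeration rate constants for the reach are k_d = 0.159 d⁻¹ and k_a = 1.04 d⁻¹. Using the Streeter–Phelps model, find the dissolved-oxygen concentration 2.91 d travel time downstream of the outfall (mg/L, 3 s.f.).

Mixed DO = (3.12×9.51 + 0.528×2.54)/(3.12+0.528) = 31.01/3.648 = 8.501 mg/L.
Mixed L₀ = (3.12×1.70 + 0.528×200)/(3.648) = 110.9/3.648 = 30.40 mg/L.
Initial deficit D₀ = C_s − DO₀ = 9.99 − 8.501 = 1.489 mg/L.
D(2.91) = [0.159×30.40/(1.04−0.159)](e^(−0.159×2.91) − e^(−1.04×2.91)) + 1.489 e^(−1.04×2.91)
= 5.487 × (0.6296 − 0.04849) + 1.489 × 0.04849 = 3.261 mg/L.
DO = 9.99 − 3.261 = 6.729 mg/L.

DO ≈ 6.73 mg/L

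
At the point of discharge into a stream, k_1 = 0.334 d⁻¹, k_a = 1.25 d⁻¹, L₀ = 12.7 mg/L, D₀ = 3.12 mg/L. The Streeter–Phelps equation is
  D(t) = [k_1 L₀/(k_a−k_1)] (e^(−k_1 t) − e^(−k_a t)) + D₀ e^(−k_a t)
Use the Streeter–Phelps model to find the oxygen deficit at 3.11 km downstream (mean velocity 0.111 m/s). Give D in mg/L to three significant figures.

D ≈ 3.15 mg/L

Travel time t = x/v = 3.11 km / (0.111 m/s) = 3110 m / 0.111 m/s = 28020 s = 0.3243 d.
k_1 L₀/(k_a−k_1) = 0.334×12.7/(1.25−0.334) = 4.242/0.9160 = 4.631 mg/L.
e^(−k_1 t) = e^(−0.334×0.3243) = 0.8973; e^(−k_a t) = e^(−1.25×0.3243) = 0.6667.
D = 4.631 × (0.8973 − 0.6667) + 3.12 × 0.6667 = 1.068 + 2.080 = 3.148 mg/L.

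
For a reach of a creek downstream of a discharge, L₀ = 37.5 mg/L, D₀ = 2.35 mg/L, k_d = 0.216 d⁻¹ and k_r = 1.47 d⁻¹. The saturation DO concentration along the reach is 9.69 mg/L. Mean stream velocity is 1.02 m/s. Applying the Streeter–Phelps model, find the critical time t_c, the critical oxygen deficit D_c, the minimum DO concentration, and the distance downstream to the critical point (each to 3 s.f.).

With k_r/k_d = 6.806 and 1 − D₀(k_r−k_d)/(k_d L₀) = 0.6362,
t_c = ln(6.806 × 0.6362) / (1.47 − 0.216) = ln(4.330) / 1.254 = 1.465/1.254 = 1.169 d.
D_c = (k_d/k_r) L₀ e^(−k_d t_c) = (0.216/1.47) × 37.5 × e^(−0.216×1.169) = 0.1469 × 37.5 × 0.7769 = 4.281 mg/L.
Minimum DO = C_s − D_c = 9.69 − 4.281 = 5.409 mg/L.
x_c = v t_c = 1.02 m/s × 1.169 d × 86400 s/d = 103000 m ≈ 103 km.

t_c ≈ 1.17 d; D_c ≈ 4.28 mg/L; min DO ≈ 5.41 mg/L; x_c ≈ 103 km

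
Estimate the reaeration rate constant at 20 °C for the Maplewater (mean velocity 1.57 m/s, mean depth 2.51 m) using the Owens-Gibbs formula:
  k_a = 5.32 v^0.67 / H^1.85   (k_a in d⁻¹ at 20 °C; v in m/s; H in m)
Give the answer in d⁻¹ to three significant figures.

k_a ≈ 1.31 d⁻¹

k_a = 5.32 × 1.57^0.67 / 2.51^1.85 = 5.32 × 1.353 / 5.488 = 1.311 d⁻¹.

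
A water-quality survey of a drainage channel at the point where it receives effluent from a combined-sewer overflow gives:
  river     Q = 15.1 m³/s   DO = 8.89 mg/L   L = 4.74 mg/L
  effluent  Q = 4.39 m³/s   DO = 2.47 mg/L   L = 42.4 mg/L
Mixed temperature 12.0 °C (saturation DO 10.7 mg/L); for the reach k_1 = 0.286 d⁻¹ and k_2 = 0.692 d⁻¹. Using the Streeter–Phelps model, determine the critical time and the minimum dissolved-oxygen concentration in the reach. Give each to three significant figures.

t_c ≈ 1.12 d; minimum DO ≈ 6.73 mg/L

Mixed DO = (15.1×8.89 + 4.39×2.47)/(15.1+4.39) = 145.1/19.49 = 7.444 mg/L.
Mixed L₀ = (15.1×4.74 + 4.39×42.4)/(19.49) = 257.7/19.49 = 13.22 mg/L.
Initial deficit D₀ = C_s − DO₀ = 10.7 − 7.444 = 3.256 mg/L.
t_c = (1/0.4060) ln[(0.692/0.286)(1 − 3.256×0.4060/(0.286×13.22))] = 2.463 × ln(1.574) = 1.117 d.
D_c = (0.286/0.692) × 13.22 × e^(−0.286×1.117) = 0.4133 × 13.22 × 0.7266 = 3.971 mg/L.
Minimum DO = 10.7 − 3.971 = 6.729 mg/L.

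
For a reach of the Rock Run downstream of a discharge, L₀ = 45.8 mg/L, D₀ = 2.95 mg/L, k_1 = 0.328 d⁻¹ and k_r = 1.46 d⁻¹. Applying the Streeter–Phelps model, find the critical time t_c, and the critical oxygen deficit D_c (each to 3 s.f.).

t_c ≈ 1.10 d; D_c ≈ 7.18 mg/L

t_c = [1/(k_r−k_1)] ln[(k_r/k_1)(1 − D₀(k_r−k_1)/(k_1 L₀))]
= [1/(1.46−0.328)] ln[(1.46/0.328)(1 − 2.95×1.132/(0.328×45.8))]
= (1/1.132) ln[4.451 × 0.7777] = 0.8834 × ln(3.462) = 0.8834 × 1.242 = 1.097 d.
D_c = (k_1/k_r) L₀ e^(−k_1 t_c) = (0.328/1.46) × 45.8 × e^(−0.328×1.097) = 0.2247 × 45.8 × 0.6978 = 7.180 mg/L.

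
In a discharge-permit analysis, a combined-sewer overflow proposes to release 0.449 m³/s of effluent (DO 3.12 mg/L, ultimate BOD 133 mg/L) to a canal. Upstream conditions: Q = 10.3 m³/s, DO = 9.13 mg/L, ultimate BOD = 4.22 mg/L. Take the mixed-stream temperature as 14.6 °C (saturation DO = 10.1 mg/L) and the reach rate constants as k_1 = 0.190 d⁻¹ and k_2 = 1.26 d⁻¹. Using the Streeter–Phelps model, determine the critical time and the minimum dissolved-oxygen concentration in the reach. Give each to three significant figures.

Mixed DO = (10.3×9.13 + 0.449×3.12)/(10.3+0.449) = 95.44/10.75 = 8.879 mg/L.
Mixed L₀ = (10.3×4.22 + 0.449×133)/(10.75) = 103.2/10.75 = 9.599 mg/L.
Initial deficit D₀ = C_s − DO₀ = 10.1 − 8.879 = 1.221 mg/L.
t_c = (1/1.070) ln[(1.26/0.190)(1 − 1.221×1.070/(0.190×9.599))] = 0.9346 × ln(1.881) = 0.5905 d.
D_c = (0.190/1.26) × 9.599 × e^(−0.190×0.5905) = 0.1508 × 9.599 × 0.8939 = 1.294 mg/L.
Minimum DO = 10.1 − 1.294 = 8.806 mg/L.

t_c ≈ 0.591 d; minimum DO ≈ 8.81 mg/L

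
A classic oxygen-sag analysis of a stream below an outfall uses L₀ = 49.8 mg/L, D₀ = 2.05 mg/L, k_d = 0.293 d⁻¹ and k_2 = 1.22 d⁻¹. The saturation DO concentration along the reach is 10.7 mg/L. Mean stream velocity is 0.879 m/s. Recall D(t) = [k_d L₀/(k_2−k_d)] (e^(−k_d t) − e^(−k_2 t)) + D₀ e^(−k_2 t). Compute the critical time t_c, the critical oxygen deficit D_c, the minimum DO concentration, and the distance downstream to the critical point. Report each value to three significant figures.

At the critical point dD/dt = 0, so k_d L₀ e^(−k_d t) = k_2 D. Substituting D(t) from the Streeter–Phelps equation and solving for t gives
t_c = ln[(k_2/k_d)(1 − D₀(k_2−k_d)/(k_d L₀))] / (k_2−k_d).
Here k_2−k_d = 0.9270 d⁻¹ and 1 − D₀(k_2−k_d)/(k_d L₀) = 1 − 2.05×0.9270/(0.293×49.8) = 0.8698, so
t_c = ln(4.164 × 0.8698) / 0.9270 = 1.287 / 0.9270 = 1.388 d.
L(t_c) = L₀ e^(−k_d t_c) = 49.8 × 0.6658 = 33.16 mg/L, and at the critical point k_2 D_c = k_d L, so D_c = (0.293/1.22) × 33.16 = 7.963 mg/L.
Minimum DO = C_s − D_c = 10.7 − 7.963 = 2.737 mg/L.
x_c = v t_c = 0.879 m/s × 1.388 d × 86400 s/d = 105400 m ≈ 105 km.

t_c ≈ 1.39 d; D_c ≈ 7.96 mg/L; min DO ≈ 2.74 mg/L; x_c ≈ 105 km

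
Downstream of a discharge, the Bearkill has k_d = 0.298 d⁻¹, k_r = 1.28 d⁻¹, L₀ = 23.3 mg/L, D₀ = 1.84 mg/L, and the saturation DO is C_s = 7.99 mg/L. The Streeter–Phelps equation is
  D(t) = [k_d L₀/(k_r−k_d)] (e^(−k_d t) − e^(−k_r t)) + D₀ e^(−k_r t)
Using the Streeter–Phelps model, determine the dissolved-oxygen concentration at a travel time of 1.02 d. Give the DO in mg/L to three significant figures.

DO ≈ 4.19 mg/L

k_d L₀/(k_r−k_d) = 0.298×23.3/(1.28−0.298) = 6.943/0.9820 = 7.071 mg/L.
e^(−k_d t) = e^(−0.298×1.020) = 0.7379; e^(−k_r t) = e^(−1.28×1.020) = 0.2710.
D = 7.071 × (0.7379 − 0.2710) + 1.84 × 0.2710 = 3.301 + 0.4987 = 3.800 mg/L.
DO = C_s − D = 7.99 − 3.800 = 4.190 mg/L.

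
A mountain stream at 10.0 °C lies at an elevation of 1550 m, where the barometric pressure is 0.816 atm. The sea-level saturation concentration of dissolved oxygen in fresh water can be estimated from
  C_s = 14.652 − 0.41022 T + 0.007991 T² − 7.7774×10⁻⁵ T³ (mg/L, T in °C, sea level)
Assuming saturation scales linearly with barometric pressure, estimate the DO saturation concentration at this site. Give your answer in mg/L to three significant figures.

C_s ≈ 9.20 mg/L

At sea level: C_s = 14.652 − 0.41022×10.0 + 0.007991×10.0² − 7.7774×10⁻⁵×10.0³ = 11.27 mg/L.
Pressure correction: C_s' = 11.27 × 0.816 = 9.197 mg/L.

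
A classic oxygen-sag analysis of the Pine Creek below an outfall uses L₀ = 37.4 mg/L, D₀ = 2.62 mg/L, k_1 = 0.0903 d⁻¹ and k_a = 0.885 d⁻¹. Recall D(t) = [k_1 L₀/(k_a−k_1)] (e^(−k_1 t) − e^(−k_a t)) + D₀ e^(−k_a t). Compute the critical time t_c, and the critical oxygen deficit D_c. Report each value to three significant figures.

At the critical point dD/dt = 0, so k_1 L₀ e^(−k_1 t) = k_a D. Substituting D(t) from the Streeter–Phelps equation and solving for t gives
t_c = ln[(k_a/k_1)(1 − D₀(k_a−k_1)/(k_1 L₀))] / (k_a−k_1).
Here k_a−k_1 = 0.7947 d⁻¹ and 1 − D₀(k_a−k_1)/(k_1 L₀) = 1 − 2.62×0.7947/(0.0903×37.4) = 0.3835, so
t_c = ln(9.801 × 0.3835) / 0.7947 = 1.324 / 0.7947 = 1.666 d.
L(t_c) = L₀ e^(−k_1 t_c) = 37.4 × 0.8603 = 32.18 mg/L, and at the critical point k_a D_c = k_1 L, so D_c = (0.0903/0.885) × 32.18 = 3.283 mg/L.

t_c ≈ 1.67 d; D_c ≈ 3.28 mg/L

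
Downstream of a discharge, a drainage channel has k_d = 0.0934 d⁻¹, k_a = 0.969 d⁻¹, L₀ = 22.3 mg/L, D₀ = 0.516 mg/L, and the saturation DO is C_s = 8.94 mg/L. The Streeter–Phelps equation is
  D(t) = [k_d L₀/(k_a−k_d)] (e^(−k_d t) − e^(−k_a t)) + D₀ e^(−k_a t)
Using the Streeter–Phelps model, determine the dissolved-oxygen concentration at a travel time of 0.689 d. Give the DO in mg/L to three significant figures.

k_d L₀/(k_a−k_d) = 0.0934×22.3/(0.969−0.0934) = 2.083/0.8756 = 2.379 mg/L.
e^(−k_d t) = e^(−0.0934×0.6890) = 0.9377; e^(−k_a t) = e^(−0.969×0.6890) = 0.5129.
D = 2.379 × (0.9377 − 0.5129) + 0.516 × 0.5129 = 1.010 + 0.2647 = 1.275 mg/L.
DO = C_s − D = 8.94 − 1.275 = 7.665 mg/L.

DO ≈ 7.66 mg/L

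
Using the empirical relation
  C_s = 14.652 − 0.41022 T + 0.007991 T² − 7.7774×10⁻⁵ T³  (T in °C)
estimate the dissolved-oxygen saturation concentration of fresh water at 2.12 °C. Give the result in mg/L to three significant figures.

C_s ≈ 13.8 mg/L

C_s = 14.652 − 0.41022×2.12 + 0.007991×2.12² − 7.7774×10⁻⁵×2.12³ = 13.82 mg/L.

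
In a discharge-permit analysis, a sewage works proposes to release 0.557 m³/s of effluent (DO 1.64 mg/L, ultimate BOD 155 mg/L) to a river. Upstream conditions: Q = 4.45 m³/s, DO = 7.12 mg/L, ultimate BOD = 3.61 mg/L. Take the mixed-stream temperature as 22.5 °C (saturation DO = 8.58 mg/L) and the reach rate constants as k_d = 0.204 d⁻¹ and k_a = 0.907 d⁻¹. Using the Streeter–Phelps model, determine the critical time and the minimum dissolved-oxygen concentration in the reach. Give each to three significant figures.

t_c ≈ 1.51 d; minimum DO ≈ 5.20 mg/L

Mixed DO = (4.45×7.12 + 0.557×1.64)/(4.45+0.557) = 32.60/5.007 = 6.510 mg/L.
Mixed L₀ = (4.45×3.61 + 0.557×155)/(5.007) = 102.4/5.007 = 20.45 mg/L.
Initial deficit D₀ = C_s − DO₀ = 8.58 − 6.510 = 2.070 mg/L.
t_c = (1/0.7030) ln[(0.907/0.204)(1 − 2.070×0.7030/(0.204×20.45))] = 1.422 × ln(2.896) = 1.512 d.
D_c = (0.204/0.907) × 20.45 × e^(−0.204×1.512) = 0.2249 × 20.45 × 0.7345 = 3.379 mg/L.
Minimum DO = 8.58 − 3.379 = 5.201 mg/L.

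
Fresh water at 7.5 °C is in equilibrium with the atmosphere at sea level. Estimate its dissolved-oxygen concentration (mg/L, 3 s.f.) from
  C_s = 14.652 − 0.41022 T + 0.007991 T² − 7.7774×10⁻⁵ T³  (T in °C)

C_s ≈ 12.0 mg/L

C_s = 14.652 − 0.41022×7.5 + 0.007991×7.5² − 7.7774×10⁻⁵×7.5³ = 11.99 mg/L.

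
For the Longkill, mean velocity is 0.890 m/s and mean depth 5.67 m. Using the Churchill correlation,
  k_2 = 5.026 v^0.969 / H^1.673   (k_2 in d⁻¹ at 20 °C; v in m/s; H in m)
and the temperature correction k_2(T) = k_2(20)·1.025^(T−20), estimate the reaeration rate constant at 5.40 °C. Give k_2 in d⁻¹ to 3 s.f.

k_2(20) = 5.026 × 0.890^0.969 / 5.67^1.673 = 5.026 × 0.8932 / 18.23 = 0.2463 d⁻¹.
k_2(5.40) = 0.2463 × 1.025^(5.40−20) = 0.2463 × 0.6973 = 0.1717 d⁻¹.

k_2 ≈ 0.172 d⁻¹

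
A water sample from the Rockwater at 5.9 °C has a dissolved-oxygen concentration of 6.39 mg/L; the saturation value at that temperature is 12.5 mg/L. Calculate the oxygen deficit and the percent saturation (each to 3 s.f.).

D = C_s − C = 12.5 − 6.39 = 6.11 mg/L.
% saturation = 6.39/12.5 × 100 = 51.1 %.

D ≈ 6.11 mg/L; 51.1 % saturation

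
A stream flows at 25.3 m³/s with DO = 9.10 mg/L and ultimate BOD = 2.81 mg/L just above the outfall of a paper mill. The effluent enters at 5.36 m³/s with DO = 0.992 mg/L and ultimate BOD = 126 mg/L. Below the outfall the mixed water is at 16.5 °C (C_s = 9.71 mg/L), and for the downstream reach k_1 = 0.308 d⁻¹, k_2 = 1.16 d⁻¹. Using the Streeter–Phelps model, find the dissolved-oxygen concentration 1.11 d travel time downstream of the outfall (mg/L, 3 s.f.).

DO ≈ 5.33 mg/L

Mixed DO = (25.3×9.10 + 5.36×0.992)/(25.3+5.36) = 235.5/30.66 = 7.683 mg/L.
Mixed L₀ = (25.3×2.81 + 5.36×126)/(30.66) = 746.5/30.66 = 24.35 mg/L.
Initial deficit D₀ = C_s − DO₀ = 9.71 − 7.683 = 2.027 mg/L.
D(1.11) = [0.308×24.35/(1.16−0.308)](e^(−0.308×1.11) − e^(−1.16×1.11)) + 2.027 e^(−1.16×1.11)
= 8.801 × (0.7104 − 0.2759) + 2.027 × 0.2759 = 4.384 mg/L.
DO = 9.71 − 4.384 = 5.326 mg/L.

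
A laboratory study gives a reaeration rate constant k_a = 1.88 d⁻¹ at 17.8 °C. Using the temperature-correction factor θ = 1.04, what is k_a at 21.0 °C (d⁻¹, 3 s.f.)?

k_a(T₂) = k_a(T₁) · θ^(T₂−T₁) = 1.88 × 1.04^(21.0−17.8)
= 1.88 × 1.04^3.20 = 1.88 × 1.134 = 2.131 d⁻¹.

k_a ≈ 2.13 d⁻¹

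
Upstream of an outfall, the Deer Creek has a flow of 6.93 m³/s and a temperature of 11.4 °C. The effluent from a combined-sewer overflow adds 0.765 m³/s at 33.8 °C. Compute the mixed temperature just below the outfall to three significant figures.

13.6 °C

Flow-weighted mixing: C = (Q_r C_r + Q_w C_w)/(Q_r + Q_w)
= (6.93×11.4 + 0.765×33.8)/(6.93 + 0.765) = 104.9/7.695 = 13.63 °C.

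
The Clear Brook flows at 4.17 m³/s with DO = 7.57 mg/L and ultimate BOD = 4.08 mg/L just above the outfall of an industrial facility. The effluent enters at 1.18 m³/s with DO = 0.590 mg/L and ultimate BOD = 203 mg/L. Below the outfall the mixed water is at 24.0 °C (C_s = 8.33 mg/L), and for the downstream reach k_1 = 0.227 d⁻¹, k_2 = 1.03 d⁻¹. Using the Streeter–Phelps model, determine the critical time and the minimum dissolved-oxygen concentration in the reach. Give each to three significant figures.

Mixed DO = (4.17×7.57 + 1.18×0.590)/(4.17+1.18) = 32.26/5.350 = 6.030 mg/L.
Mixed L₀ = (4.17×4.08 + 1.18×203)/(5.350) = 256.6/5.350 = 47.95 mg/L.
Initial deficit D₀ = C_s − DO₀ = 8.33 − 6.030 = 2.300 mg/L.
t_c = (1/0.8030) ln[(1.03/0.227)(1 − 2.300×0.8030/(0.227×47.95))] = 1.245 × ln(3.768) = 1.652 d.
D_c = (0.227/1.03) × 47.95 × e^(−0.227×1.652) = 0.2204 × 47.95 × 0.6873 = 7.264 mg/L.
Minimum DO = 8.33 − 7.264 = 1.066 mg/L.

t_c ≈ 1.65 d; minimum DO ≈ 1.07 mg/L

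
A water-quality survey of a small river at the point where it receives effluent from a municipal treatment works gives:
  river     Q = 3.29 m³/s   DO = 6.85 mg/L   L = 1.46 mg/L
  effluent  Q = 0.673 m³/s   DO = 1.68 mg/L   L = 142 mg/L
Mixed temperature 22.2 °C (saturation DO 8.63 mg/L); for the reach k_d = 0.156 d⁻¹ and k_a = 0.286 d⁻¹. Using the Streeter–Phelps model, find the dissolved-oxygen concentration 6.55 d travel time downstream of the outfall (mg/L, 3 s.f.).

DO ≈ 1.95 mg/L

Mixed DO = (3.29×6.85 + 0.673×1.68)/(3.29+0.673) = 23.67/3.963 = 5.972 mg/L.
Mixed L₀ = (3.29×1.46 + 0.673×142)/(3.963) = 100.4/3.963 = 25.33 mg/L.
Initial deficit D₀ = C_s − DO₀ = 8.63 − 5.972 = 2.658 mg/L.
D(6.55) = [0.156×25.33/(0.286−0.156)](e^(−0.156×6.55) − e^(−0.286×6.55)) + 2.658 e^(−0.286×6.55)
= 30.39 × (0.3599 − 0.1536) + 2.658 × 0.1536 = 6.679 mg/L.
DO = 8.63 − 6.679 = 1.951 mg/L.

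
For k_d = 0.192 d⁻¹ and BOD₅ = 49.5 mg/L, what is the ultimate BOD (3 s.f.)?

BOD₅ = L₀(1 − e^(−5k_d)) ⇒ L₀ = BOD₅ / (1 − e^(−5×0.192))
= 49.5 / (1 − 0.3829) = 49.5 / 0.6171 = 80.21 mg/L.

L₀ ≈ 80.2 mg/L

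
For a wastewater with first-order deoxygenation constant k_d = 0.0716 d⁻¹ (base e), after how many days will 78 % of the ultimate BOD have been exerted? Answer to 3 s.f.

y/L₀ = 1 − e^(−k_d t) = 0.78 ⇒ e^(−k_d t) = 0.220
t = −ln(0.220) / 0.0716 = 1.514 / 0.0716 = 21.15 d.

t ≈ 21.1 d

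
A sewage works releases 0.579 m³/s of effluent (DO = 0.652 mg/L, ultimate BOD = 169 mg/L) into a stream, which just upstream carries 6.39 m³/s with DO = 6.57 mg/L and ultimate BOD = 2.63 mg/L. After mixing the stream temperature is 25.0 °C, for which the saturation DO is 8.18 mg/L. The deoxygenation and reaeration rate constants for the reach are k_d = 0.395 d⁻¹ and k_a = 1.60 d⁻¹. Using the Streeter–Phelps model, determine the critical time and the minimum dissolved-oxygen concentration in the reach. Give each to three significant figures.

t_c ≈ 0.751 d; minimum DO ≈ 5.16 mg/L

Mixed DO = (6.39×6.57 + 0.579×0.652)/(6.39+0.579) = 42.36/6.969 = 6.078 mg/L.
Mixed L₀ = (6.39×2.63 + 0.579×169)/(6.969) = 114.7/6.969 = 16.45 mg/L.
Initial deficit D₀ = C_s − DO₀ = 8.18 − 6.078 = 2.102 mg/L.
t_c = (1/1.205) ln[(1.60/0.395)(1 − 2.102×1.205/(0.395×16.45))] = 0.8299 × ln(2.472) = 0.7511 d.
D_c = (0.395/1.60) × 16.45 × e^(−0.395×0.7511) = 0.2469 × 16.45 × 0.7433 = 3.019 mg/L.
Minimum DO = 8.18 − 3.019 = 5.161 mg/L.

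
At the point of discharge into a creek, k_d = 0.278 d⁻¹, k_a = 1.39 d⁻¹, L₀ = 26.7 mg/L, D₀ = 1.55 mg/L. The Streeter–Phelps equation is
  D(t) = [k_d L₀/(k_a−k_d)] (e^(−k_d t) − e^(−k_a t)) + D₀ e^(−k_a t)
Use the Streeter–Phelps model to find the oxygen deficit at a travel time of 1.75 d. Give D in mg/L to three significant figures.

D ≈ 3.65 mg/L

k_d L₀/(k_a−k_d) = 0.278×26.7/(1.39−0.278) = 7.423/1.112 = 6.675 mg/L.
e^(−k_d t) = e^(−0.278×1.750) = 0.6148; e^(−k_a t) = e^(−1.39×1.750) = 0.08782.
D = 6.675 × (0.6148 − 0.08782) + 1.55 × 0.08782 = 3.517 + 0.1361 = 3.654 mg/L.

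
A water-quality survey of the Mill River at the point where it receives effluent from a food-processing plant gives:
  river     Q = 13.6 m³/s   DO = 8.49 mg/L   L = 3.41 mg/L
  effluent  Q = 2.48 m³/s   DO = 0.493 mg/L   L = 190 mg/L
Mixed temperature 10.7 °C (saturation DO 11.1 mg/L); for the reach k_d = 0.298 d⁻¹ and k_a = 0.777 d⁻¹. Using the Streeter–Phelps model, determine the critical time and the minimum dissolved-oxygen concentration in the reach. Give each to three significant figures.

Mixed DO = (13.6×8.49 + 2.48×0.493)/(13.6+2.48) = 116.7/16.08 = 7.257 mg/L.
Mixed L₀ = (13.6×3.41 + 2.48×190)/(16.08) = 517.6/16.08 = 32.19 mg/L.
Initial deficit D₀ = C_s − DO₀ = 11.1 − 7.257 = 3.843 mg/L.
t_c = (1/0.4790) ln[(0.777/0.298)(1 − 3.843×0.4790/(0.298×32.19))] = 2.088 × ln(2.107) = 1.556 d.
D_c = (0.298/0.777) × 32.19 × e^(−0.298×1.556) = 0.3835 × 32.19 × 0.6290 = 7.765 mg/L.
Minimum DO = 11.1 − 7.765 = 3.335 mg/L.

t_c ≈ 1.56 d; minimum DO ≈ 3.34 mg/L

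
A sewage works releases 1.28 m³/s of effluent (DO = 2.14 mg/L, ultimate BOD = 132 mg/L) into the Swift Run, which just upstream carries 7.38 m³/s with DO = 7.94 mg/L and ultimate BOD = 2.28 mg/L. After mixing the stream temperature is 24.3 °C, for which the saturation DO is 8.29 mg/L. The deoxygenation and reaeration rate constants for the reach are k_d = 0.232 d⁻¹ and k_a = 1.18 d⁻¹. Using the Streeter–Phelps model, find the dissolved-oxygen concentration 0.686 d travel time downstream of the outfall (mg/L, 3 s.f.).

DO ≈ 5.61 mg/L

Mixed DO = (7.38×7.94 + 1.28×2.14)/(7.38+1.28) = 61.34/8.660 = 7.083 mg/L.
Mixed L₀ = (7.38×2.28 + 1.28×132)/(8.660) = 185.8/8.660 = 21.45 mg/L.
Initial deficit D₀ = C_s − DO₀ = 8.29 − 7.083 = 1.207 mg/L.
D(0.686) = [0.232×21.45/(1.18−0.232)](e^(−0.232×0.686) − e^(−1.18×0.686)) + 1.207 e^(−1.18×0.686)
= 5.250 × (0.8529 − 0.4451) + 1.207 × 0.4451 = 2.678 mg/L.
DO = 8.29 − 2.678 = 5.612 mg/L.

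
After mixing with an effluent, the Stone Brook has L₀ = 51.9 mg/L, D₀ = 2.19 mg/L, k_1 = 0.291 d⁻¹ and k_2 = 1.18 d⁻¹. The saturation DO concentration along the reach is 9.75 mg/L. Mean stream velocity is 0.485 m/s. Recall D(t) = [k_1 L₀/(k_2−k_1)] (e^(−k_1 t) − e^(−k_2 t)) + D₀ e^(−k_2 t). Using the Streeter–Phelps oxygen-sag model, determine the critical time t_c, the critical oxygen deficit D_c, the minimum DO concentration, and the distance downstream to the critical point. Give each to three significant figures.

At the critical point dD/dt = 0, so k_1 L₀ e^(−k_1 t) = k_2 D. Substituting D(t) from the Streeter–Phelps equation and solving for t gives
t_c = ln[(k_2/k_1)(1 − D₀(k_2−k_1)/(k_1 L₀))] / (k_2−k_1).
Here k_2−k_1 = 0.8890 d⁻¹ and 1 − D₀(k_2−k_1)/(k_1 L₀) = 1 − 2.19×0.8890/(0.291×51.9) = 0.8711, so
t_c = ln(4.055 × 0.8711) / 0.8890 = 1.262 / 0.8890 = 1.420 d.
L(t_c) = L₀ e^(−k_1 t_c) = 51.9 × 0.6616 = 34.34 mg/L, and at the critical point k_2 D_c = k_1 L, so D_c = (0.291/1.18) × 34.34 = 8.468 mg/L.
Minimum DO = C_s − D_c = 9.75 − 8.468 = 1.282 mg/L.
x_c = v t_c = 0.485 m/s × 1.420 d × 86400 s/d = 59480 m ≈ 59.5 km.

t_c ≈ 1.42 d; D_c ≈ 8.47 mg/L; min DO ≈ 1.28 mg/L; x_c ≈ 59.5 km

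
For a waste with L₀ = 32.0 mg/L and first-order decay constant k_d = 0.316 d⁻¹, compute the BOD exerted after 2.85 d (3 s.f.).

y ≈ 19.0 mg/L

y_t = L₀(1 − e^(−k_d t)) = 32.0 × (1 − e^(−0.316×2.85))
= 32.0 × (1 − 0.4063) = 32.0 × 0.5937 = 19.00 mg/L.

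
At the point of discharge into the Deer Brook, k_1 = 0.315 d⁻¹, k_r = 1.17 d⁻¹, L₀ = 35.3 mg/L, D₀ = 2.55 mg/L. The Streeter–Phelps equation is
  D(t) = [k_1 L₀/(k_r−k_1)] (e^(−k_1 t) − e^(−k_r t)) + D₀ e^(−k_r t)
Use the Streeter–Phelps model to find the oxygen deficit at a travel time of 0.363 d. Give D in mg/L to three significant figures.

k_1 L₀/(k_r−k_1) = 0.315×35.3/(1.17−0.315) = 11.12/0.8550 = 13.01 mg/L.
e^(−k_1 t) = e^(−0.315×0.3630) = 0.8920; e^(−k_r t) = e^(−1.17×0.3630) = 0.6540.
D = 13.01 × (0.8920 − 0.6540) + 2.55 × 0.6540 = 3.095 + 1.668 = 4.763 mg/L.

D ≈ 4.76 mg/L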